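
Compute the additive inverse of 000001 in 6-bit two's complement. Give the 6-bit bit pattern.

Invert: 111110. Add 1: 111111.
Check: 000001 = 1, 111111 = -1.

111111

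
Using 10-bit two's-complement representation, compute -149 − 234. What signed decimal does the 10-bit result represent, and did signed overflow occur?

-383; no overflow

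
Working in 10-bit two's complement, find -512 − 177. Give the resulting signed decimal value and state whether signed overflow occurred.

-512 → 1000000000
177 → 0010110001
Subtract via negate-and-add: invert 0010110001 + 1 = 1101001111 (i.e. -177).
  1000000000
+ 1101001111
= 0101001111  (discard carry-out 1)
Result 0101001111: MSB = 0 → value 335.
Both addends (after negating the subtrahend) are negative but the stored result is non-negative: signed overflow. The true value -512 − 177 = -689 lies outside [-512, 511].

335; overflow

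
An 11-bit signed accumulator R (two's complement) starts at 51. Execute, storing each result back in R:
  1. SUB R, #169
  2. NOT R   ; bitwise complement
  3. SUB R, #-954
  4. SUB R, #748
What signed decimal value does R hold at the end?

323

Start: R = 51 = 00000110011.
R = 51 − 169 = -118 = 11110001010
R = NOT 11110001010 = 00001110101 = 117
R = 117 − (-954) = 1071; wraps to -977 = 10000101111
R = -977 − 748 = -1725; wraps to 323 = 00101000011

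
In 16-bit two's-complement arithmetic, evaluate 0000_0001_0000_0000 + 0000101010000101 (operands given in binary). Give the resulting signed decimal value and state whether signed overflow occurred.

0000_0001_0000_0000 → 0000000100000000 = 256 (signed)
0000101010000101 = 2693 (signed)
  0000000100000000
+ 0000101010000101
= 0000101110000101
Result 0000101110000101: MSB = 0 → value 2949.
Both addends are non-negative and so is the stored result: no signed overflow.

2949; no overflow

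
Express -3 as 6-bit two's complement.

111101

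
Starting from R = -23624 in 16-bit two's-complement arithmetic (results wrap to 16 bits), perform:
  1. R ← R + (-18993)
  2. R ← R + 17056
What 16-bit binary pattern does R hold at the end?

1001110000100111

Start: R = -23624 = 1010001110111000.
R = -23624 + (-18993) = -42617; wraps to 22919 = 0101100110000111
R = 22919 + 17056 = 39975; wraps to -25561 = 1001110000100111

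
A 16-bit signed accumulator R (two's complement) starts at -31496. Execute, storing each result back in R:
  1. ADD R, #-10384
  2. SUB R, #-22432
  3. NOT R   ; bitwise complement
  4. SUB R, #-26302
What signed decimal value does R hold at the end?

Start: R = -31496 = 1000010011111000.
R = -31496 + (-10384) = -41880; wraps to 23656 = 0101110001101000
R = 23656 − (-22432) = 46088; wraps to -19448 = 1011010000001000
R = NOT 1011010000001000 = 0100101111110111 = 19447
R = 19447 − (-26302) = 45749; wraps to -19787 = 1011001010110101

-19787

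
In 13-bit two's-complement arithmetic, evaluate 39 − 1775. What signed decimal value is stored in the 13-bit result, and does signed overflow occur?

39 → 0000000100111
1775 → 0011011101111
Subtract via negate-and-add: invert 0011011101111 + 1 = 1100100010001 (i.e. -1775).
  0000000100111
+ 1100100010001
= 1100100111000
Result 1100100111000: MSB = 1 → 6456 − 8192 = -1736.
Addends (after negating the subtrahend) have opposite signs, so signed overflow cannot occur.

-1736; no overflow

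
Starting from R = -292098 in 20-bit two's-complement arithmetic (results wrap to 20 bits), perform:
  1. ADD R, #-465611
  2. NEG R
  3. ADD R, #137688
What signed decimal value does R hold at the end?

-153179

Start: R = -292098 = 10111000101011111110.
R = -292098 + (-465611) = -757709; wraps to 290867 = 01000111000000110011
R = −(290867) = -290867 = 10111000111111001101
R = -290867 + 137688 = -153179 = 11011010100110100101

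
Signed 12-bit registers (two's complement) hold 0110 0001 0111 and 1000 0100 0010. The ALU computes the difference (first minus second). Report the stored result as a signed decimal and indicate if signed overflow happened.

-555; overflow

0110 0001 0111 → 011000010111 = 1559 (signed)
1000 0100 0010 → 100001000010 = -1982 (signed)
Subtract via negate-and-add: invert 100001000010 + 1 = 011110111110 (i.e. 1982).
  011000010111
+ 011110111110
= 110111010101
Result 110111010101: MSB = 1 → 3541 − 4096 = -555.
Both addends (after negating the subtrahend) are non-negative but the stored result is negative: signed overflow. The true value 1559 − (-1982) = 3541 lies outside [-2048, 2047].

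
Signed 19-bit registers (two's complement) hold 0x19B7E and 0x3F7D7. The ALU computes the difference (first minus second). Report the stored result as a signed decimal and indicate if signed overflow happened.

-154713; no overflow

0x19B7E = 0011001101101111110 = 105342 (signed)
0x3F7D7 = 0111111011111010111 = 260055 (signed)
Subtract via negate-and-add: invert 0111111011111010111 + 1 = 1000000100000101001 (i.e. -260055).
  0011001101101111110
+ 1000000100000101001
= 1011010001110100111
Result 1011010001110100111: MSB = 1 → 369575 − 524288 = -154713.
Addends (after negating the subtrahend) have opposite signs, so signed overflow cannot occur.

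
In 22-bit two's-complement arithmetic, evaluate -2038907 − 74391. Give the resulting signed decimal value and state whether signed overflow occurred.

-2038907 → 1000001110001110000101
74391 → 0000010010001010010111
Subtract via negate-and-add: invert 0000010010001010010111 + 1 = 1111101101110101101001 (i.e. -74391).
  1000001110001110000101
+ 1111101101110101101001
= 0111111100000011101110  (discard carry-out 1)
Result 0111111100000011101110: MSB = 0 → value 2081006.
Both addends (after negating the subtrahend) are negative but the stored result is non-negative: signed overflow. The true value -2038907 − 74391 = -2113298 lies outside [-2097152, 2097151].

2081006; overflow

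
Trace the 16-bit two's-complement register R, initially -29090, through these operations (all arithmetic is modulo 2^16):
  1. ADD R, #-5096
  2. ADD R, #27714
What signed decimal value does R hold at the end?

-6472

Start: R = -29090 = 1000111001011110.
R = -29090 + (-5096) = -34186; wraps to 31350 = 0111101001110110
R = 31350 + 27714 = 59064; wraps to -6472 = 1110011010111000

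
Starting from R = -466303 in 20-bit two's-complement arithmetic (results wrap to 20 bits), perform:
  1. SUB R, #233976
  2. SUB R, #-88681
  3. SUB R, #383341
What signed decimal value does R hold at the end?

Start: R = -466303 = 10001110001010000001.
R = -466303 − 233976 = -700279; wraps to 348297 = 01010101000010001001
R = 348297 − (-88681) = 436978 = 01101010101011110010
R = 436978 − 383341 = 53637 = 00001101000110000101

53637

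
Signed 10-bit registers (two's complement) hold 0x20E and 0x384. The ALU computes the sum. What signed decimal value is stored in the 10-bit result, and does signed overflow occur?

402; overflow

0x20E = 1000001110 = -498 (signed)
0x384 = 1110000100 = -124 (signed)
  1000001110
+ 1110000100
= 0110010010  (discard carry-out 1)
Result 0110010010: MSB = 0 → value 402.
Both addends are negative but the stored result is non-negative: signed overflow. The true value -498 + (-124) = -622 lies outside [-512, 511].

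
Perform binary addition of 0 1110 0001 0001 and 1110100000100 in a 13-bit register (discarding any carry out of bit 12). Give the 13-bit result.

0101100010101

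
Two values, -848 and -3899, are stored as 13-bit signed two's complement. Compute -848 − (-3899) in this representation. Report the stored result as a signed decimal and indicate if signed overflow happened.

-848 → 1110010110000
-3899 → 1000011000101
Subtract via negate-and-add: invert 1000011000101 + 1 = 0111100111011 (i.e. 3899).
  1110010110000
+ 0111100111011
= 0101111101011  (discard carry-out 1)
Result 0101111101011: MSB = 0 → value 3051.
Addends (after negating the subtrahend) have opposite signs, so signed overflow cannot occur.

3051; no overflow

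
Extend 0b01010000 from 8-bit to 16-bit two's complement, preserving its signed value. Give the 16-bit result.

MSB of 01010000 is 0; replicate it into the new high bits.
00000000|01010000 → 0000000001010000 (still 80).

0000000001010000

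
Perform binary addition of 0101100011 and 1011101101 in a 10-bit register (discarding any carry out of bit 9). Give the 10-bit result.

  0101100011
+ 1011101101
= 0001010000  (discard carry-out 1)

0001010000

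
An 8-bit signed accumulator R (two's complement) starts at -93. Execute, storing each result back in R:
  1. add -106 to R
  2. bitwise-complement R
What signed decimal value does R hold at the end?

Start: R = -93 = 10100011.
R = -93 + (-106) = -199; wraps to 57 = 00111001
R = NOT 00111001 = 11000110 = -58

-58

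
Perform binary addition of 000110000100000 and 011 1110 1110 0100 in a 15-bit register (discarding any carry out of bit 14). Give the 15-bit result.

  000110000100000
+ 011111011100100
= 100101100000100

100101100000100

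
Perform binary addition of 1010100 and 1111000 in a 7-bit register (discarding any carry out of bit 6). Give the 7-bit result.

1001100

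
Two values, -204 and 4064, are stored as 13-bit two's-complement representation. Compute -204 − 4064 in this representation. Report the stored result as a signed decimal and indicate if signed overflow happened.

-204 → 1111100110100
4064 → 0111111100000
Subtract via negate-and-add: invert 0111111100000 + 1 = 1000000100000 (i.e. -4064).
  1111100110100
+ 1000000100000
= 0111101010100  (discard carry-out 1)
Result 0111101010100: MSB = 0 → value 3924.
Both addends (after negating the subtrahend) are negative but the stored result is non-negative: signed overflow. The true value -204 − 4064 = -4268 lies outside [-4096, 4095].

3924; overflow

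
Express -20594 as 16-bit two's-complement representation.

1010111110001110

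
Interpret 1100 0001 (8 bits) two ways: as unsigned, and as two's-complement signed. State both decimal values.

unsigned = 193, signed = -63

Unsigned: 11000001 = 193.
Signed: MSB=1 → 193 − 256 = -63.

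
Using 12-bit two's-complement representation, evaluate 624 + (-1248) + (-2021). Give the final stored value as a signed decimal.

1451

624 + (-1248) = -624 (110110010000)
-624 + (-2021) = -2645 → wraps to 1451 (010110101011)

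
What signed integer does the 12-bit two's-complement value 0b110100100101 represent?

MSB is 1, so the value is negative.
Unsigned reading: 3365. Subtract 2^12 = 4096: 3365 − 4096 = -731.

-731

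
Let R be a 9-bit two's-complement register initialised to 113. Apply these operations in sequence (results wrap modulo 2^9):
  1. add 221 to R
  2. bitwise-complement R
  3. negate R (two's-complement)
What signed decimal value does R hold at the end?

-177

Start: R = 113 = 001110001.
R = 113 + 221 = 334; wraps to -178 = 101001110
R = NOT 101001110 = 010110001 = 177
R = −(177) = -177 = 101001111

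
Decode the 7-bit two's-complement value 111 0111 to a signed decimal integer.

-9

MSB is 1, so the value is negative.
Unsigned reading: 119. Subtract 2^7 = 128: 119 − 128 = -9.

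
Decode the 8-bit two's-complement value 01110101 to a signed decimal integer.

117

MSB is 0, so the value is non-negative: 01110101 = 117.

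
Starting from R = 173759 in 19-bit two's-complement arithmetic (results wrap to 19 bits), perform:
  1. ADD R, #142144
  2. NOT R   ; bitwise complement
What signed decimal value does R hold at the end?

Start: R = 173759 = 0101010011010111111.
R = 173759 + 142144 = 315903; wraps to -208385 = 1001101000111111111
R = NOT 1001101000111111111 = 0110010111000000000 = 208384

208384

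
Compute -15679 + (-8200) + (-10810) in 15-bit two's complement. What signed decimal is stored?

-15679 + (-8200) = -23879 → wraps to 8889 (010001010111001)
8889 + (-10810) = -1921 (111100001111111)

-1921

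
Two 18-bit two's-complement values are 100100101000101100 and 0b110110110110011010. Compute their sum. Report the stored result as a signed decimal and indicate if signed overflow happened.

112582; overflow

100100101000101100 = -112084 (signed)
0b110110110110011010 → 110110110110011010 = -37478 (signed)
  100100101000101100
+ 110110110110011010
= 011011011111000110  (discard carry-out 1)
Result 011011011111000110: MSB = 0 → value 112582.
Both addends are negative but the stored result is non-negative: signed overflow. The true value -112084 + (-37478) = -149562 lies outside [-131072, 131071].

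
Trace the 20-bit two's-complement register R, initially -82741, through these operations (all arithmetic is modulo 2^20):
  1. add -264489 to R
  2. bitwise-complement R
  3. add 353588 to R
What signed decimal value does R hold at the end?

-347759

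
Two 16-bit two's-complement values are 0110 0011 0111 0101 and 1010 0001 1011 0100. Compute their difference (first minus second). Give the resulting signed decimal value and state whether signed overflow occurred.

0110 0011 0111 0101 → 0110001101110101 = 25461 (signed)
1010 0001 1011 0100 → 1010000110110100 = -24140 (signed)
Subtract via negate-and-add: invert 1010000110110100 + 1 = 0101111001001100 (i.e. 24140).
  0110001101110101
+ 0101111001001100
= 1100000111000001
Result 1100000111000001: MSB = 1 → 49601 − 65536 = -15935.
Both addends (after negating the subtrahend) are non-negative but the stored result is negative: signed overflow. The true value 25461 − (-24140) = 49601 lies outside [-32768, 32767].

-15935; overflow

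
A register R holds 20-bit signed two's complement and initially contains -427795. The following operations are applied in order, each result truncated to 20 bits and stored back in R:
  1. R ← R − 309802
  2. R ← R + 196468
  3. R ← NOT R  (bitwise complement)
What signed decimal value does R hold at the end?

-507448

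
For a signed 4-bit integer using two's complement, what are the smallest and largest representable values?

Minimum: −2^3 = -8.
Maximum: 2^3 − 1 = 7.

min = -8, max = 7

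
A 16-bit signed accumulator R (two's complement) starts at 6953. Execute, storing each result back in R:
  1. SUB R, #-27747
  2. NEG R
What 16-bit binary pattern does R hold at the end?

Start: R = 6953 = 0001101100101001.
R = 6953 − (-27747) = 34700; wraps to -30836 = 1000011110001100
R = −(-30836) = 30836 = 0111100001110100

0111100001110100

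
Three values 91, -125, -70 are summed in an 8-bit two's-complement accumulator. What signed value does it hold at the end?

-104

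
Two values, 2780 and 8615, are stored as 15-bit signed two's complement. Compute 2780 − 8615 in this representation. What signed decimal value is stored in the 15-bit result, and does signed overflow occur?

-5835; no overflow

2780 → 000101011011100
8615 → 010000110100111
Subtract via negate-and-add: invert 010000110100111 + 1 = 101111001011001 (i.e. -8615).
  000101011011100
+ 101111001011001
= 110100100110101
Result 110100100110101: MSB = 1 → 26933 − 32768 = -5835.
Addends (after negating the subtrahend) have opposite signs, so signed overflow cannot occur.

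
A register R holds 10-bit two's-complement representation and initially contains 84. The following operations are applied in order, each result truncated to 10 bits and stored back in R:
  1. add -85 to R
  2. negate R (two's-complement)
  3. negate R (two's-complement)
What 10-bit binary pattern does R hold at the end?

1111111111

Start: R = 84 = 0001010100.
R = 84 + (-85) = -1 = 1111111111
R = −(-1) = 1 = 0000000001
R = −(1) = -1 = 1111111111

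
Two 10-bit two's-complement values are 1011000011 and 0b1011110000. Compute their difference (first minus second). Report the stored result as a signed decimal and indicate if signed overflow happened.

1011000011 = -317 (signed)
0b1011110000 → 1011110000 = -272 (signed)
Subtract via negate-and-add: invert 1011110000 + 1 = 0100010000 (i.e. 272).
  1011000011
+ 0100010000
= 1111010011
Result 1111010011: MSB = 1 → 979 − 1024 = -45.
Addends (after negating the subtrahend) have opposite signs, so signed overflow cannot occur.

-45; no overflow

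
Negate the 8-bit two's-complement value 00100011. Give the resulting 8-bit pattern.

Invert: 11011100. Add 1: 11011101.

11011101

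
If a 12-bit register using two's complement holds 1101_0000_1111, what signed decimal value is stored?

MSB is 1, so the value is negative.
Unsigned reading: 3343. Subtract 2^12 = 4096: 3343 − 4096 = -753.

-753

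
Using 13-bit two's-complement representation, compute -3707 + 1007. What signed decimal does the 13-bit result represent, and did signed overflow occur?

-3707 → 1000110000101
1007 → 0001111101111
  1000110000101
+ 0001111101111
= 1010101110100
Result 1010101110100: MSB = 1 → 5492 − 8192 = -2700.
Addends have opposite signs, so signed overflow cannot occur.

-2700; no overflow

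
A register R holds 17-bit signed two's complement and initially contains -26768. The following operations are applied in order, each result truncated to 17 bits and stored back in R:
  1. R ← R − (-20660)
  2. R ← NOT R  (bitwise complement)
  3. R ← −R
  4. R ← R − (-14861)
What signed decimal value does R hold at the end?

Start: R = -26768 = 11001011101110000.
R = -26768 − (-20660) = -6108 = 11110100000100100
R = NOT 11110100000100100 = 00001011111011011 = 6107
R = −(6107) = -6107 = 11110100000100101
R = -6107 − (-14861) = 8754 = 00010001000110010

8754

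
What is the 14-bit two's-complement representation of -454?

11111000111010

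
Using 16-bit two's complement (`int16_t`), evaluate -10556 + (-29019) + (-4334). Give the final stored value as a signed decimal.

-10556 + (-29019) = -39575 → wraps to 25961 (0110010101101001)
25961 + (-4334) = 21627 (0101010001111011)

21627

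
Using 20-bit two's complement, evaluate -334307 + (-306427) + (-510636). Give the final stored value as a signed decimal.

-102794

-334307 + (-306427) = -640734 → wraps to 407842 (01100011100100100010)
407842 + (-510636) = -102794 (11100110111001110110)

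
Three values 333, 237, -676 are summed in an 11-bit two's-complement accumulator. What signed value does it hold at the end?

333 + 237 = 570 (01000111010)
570 + (-676) = -106 (11110010110)

-106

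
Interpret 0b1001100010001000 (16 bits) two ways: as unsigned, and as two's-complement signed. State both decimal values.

Unsigned: 1001100010001000 = 39048.
Signed: MSB=1 → 39048 − 65536 = -26488.

unsigned = 39048, signed = -26488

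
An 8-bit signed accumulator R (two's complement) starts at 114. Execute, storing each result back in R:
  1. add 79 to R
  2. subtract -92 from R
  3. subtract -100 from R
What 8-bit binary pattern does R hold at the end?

10000001

Start: R = 114 = 01110010.
R = 114 + 79 = 193; wraps to -63 = 11000001
R = -63 − (-92) = 29 = 00011101
R = 29 − (-100) = 129; wraps to -127 = 10000001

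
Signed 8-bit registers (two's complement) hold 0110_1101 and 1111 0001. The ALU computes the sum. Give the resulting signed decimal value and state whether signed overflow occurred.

94; no overflow

0110_1101 → 01101101 = 109 (signed)
1111 0001 → 11110001 = -15 (signed)
  01101101
+ 11110001
= 01011110  (discard carry-out 1)
Result 01011110: MSB = 0 → value 94.
Addends have opposite signs, so signed overflow cannot occur.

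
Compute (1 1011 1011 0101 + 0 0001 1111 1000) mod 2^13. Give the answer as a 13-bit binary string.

1110110101101

  1101110110101
+ 0000111111000
= 1110110101101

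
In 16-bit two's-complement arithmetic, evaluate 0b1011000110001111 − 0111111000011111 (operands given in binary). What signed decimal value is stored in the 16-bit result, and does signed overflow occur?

0b1011000110001111 → 1011000110001111 = -20081 (signed)
0111111000011111 = 32287 (signed)
Subtract via negate-and-add: invert 0111111000011111 + 1 = 1000000111100001 (i.e. -32287).
  1011000110001111
+ 1000000111100001
= 0011001101110000  (discard carry-out 1)
Result 0011001101110000: MSB = 0 → value 13168.
Both addends (after negating the subtrahend) are negative but the stored result is non-negative: signed overflow. The true value -20081 − 32287 = -52368 lies outside [-32768, 32767].

13168; overflow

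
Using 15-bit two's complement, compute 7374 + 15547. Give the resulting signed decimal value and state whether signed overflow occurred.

-9847; overflow

7374 → 001110011001110
15547 → 011110010111011
  001110011001110
+ 011110010111011
= 101100110001001
Result 101100110001001: MSB = 1 → 22921 − 32768 = -9847.
Both addends are non-negative but the stored result is negative: signed overflow. The true value 7374 + 15547 = 22921 lies outside [-16384, 16383].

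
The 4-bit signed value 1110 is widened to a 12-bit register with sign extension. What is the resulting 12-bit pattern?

111111111110

MSB of 1110 is 1; replicate it into the new high bits.
11111111|1110 → 111111111110 (still -2).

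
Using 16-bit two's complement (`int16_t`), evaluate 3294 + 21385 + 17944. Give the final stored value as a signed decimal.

-22913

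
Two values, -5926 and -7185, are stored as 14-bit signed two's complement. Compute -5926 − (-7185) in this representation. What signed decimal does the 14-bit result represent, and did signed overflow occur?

1259; no overflow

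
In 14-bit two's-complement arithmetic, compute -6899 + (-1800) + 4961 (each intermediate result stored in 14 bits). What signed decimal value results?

-3738

-6899 + (-1800) = -8699 → wraps to 7685 (01111000000101)
7685 + 4961 = 12646 → wraps to -3738 (11000101100110)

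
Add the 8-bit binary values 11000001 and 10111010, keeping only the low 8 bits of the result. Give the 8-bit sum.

  11000001
+ 10111010
= 01111011  (discard carry-out 1)

01111011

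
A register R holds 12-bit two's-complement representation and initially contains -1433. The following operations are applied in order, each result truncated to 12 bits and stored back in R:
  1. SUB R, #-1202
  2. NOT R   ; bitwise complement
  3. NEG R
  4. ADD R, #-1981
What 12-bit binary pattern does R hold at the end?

011101011101

Start: R = -1433 = 101001100111.
R = -1433 − (-1202) = -231 = 111100011001
R = NOT 111100011001 = 000011100110 = 230
R = −(230) = -230 = 111100011010
R = -230 + (-1981) = -2211; wraps to 1885 = 011101011101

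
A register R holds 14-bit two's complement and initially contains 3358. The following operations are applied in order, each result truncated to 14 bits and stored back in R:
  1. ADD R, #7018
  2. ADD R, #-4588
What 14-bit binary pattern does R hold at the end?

Start: R = 3358 = 00110100011110.
R = 3358 + 7018 = 10376; wraps to -6008 = 10100010001000
R = -6008 + (-4588) = -10596; wraps to 5788 = 01011010011100

01011010011100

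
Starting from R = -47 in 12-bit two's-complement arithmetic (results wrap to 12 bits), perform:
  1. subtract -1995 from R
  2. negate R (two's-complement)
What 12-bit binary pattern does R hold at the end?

100001100100

Start: R = -47 = 111111010001.
R = -47 − (-1995) = 1948 = 011110011100
R = −(1948) = -1948 = 100001100100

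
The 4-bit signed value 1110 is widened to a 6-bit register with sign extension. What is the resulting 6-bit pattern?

111110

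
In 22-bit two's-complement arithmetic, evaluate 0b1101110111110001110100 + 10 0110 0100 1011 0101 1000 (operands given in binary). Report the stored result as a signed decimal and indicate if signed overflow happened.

0b1101110111110001110100 → 1101110111110001110100 = -557964 (signed)
10 0110 0100 1011 0101 1000 → 1001100100101101011000 = -1684648 (signed)
  1101110111110001110100
+ 1001100100101101011000
= 0111011100011111001100  (discard carry-out 1)
Result 0111011100011111001100: MSB = 0 → value 1951692.
Both addends are negative but the stored result is non-negative: signed overflow. The true value -557964 + (-1684648) = -2242612 lies outside [-2097152, 2097151].

1951692; overflow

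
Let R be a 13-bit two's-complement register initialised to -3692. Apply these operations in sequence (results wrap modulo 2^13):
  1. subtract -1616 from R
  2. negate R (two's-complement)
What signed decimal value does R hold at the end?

2076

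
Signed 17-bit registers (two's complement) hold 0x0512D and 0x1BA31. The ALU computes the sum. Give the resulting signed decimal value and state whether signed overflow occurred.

0x0512D = 00101000100101101 = 20781 (signed)
0x1BA31 = 11011101000110001 = -17871 (signed)
  00101000100101101
+ 11011101000110001
= 00000101101011110  (discard carry-out 1)
Result 00000101101011110: MSB = 0 → value 2910.
Addends have opposite signs, so signed overflow cannot occur.

2910; no overflow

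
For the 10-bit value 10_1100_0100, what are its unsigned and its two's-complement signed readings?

Unsigned: 1011000100 = 708.
Signed: MSB=1 → 708 − 1024 = -316.

unsigned = 708, signed = -316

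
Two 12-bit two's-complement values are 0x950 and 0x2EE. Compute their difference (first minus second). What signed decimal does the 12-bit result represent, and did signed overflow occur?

0x950 = 100101010000 = -1712 (signed)
0x2EE = 001011101110 = 750 (signed)
Subtract via negate-and-add: invert 001011101110 + 1 = 110100010010 (i.e. -750).
  100101010000
+ 110100010010
= 011001100010  (discard carry-out 1)
Result 011001100010: MSB = 0 → value 1634.
Both addends (after negating the subtrahend) are negative but the stored result is non-negative: signed overflow. The true value -1712 − 750 = -2462 lies outside [-2048, 2047].

1634; overflow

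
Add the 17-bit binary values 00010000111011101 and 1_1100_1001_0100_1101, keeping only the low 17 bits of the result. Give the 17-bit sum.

  00010000111011101
+ 11100100101001101
= 11110101100101010

11110101100101010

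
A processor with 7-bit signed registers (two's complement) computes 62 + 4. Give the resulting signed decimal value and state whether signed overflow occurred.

-62; overflow

62 → 0111110
4 → 0000100
  0111110
+ 0000100
= 1000010
Result 1000010: MSB = 1 → 66 − 128 = -62.
Both addends are non-negative but the stored result is negative: signed overflow. The true value 62 + 4 = 66 lies outside [-64, 63].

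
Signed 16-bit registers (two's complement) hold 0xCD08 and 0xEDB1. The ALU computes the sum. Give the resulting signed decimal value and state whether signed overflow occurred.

-17735; no overflow

0xCD08 = 1100110100001000 = -13048 (signed)
0xEDB1 = 1110110110110001 = -4687 (signed)
  1100110100001000
+ 1110110110110001
= 1011101010111001  (discard carry-out 1)
Result 1011101010111001: MSB = 1 → 47801 − 65536 = -17735.
Both addends are negative and so is the stored result: no signed overflow.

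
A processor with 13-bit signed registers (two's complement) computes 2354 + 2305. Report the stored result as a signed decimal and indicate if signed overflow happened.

2354 → 0100100110010
2305 → 0100100000001
  0100100110010
+ 0100100000001
= 1001000110011
Result 1001000110011: MSB = 1 → 4659 − 8192 = -3533.
Both addends are non-negative but the stored result is negative: signed overflow. The true value 2354 + 2305 = 4659 lies outside [-4096, 4095].

-3533; overflow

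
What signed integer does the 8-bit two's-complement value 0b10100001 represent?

-95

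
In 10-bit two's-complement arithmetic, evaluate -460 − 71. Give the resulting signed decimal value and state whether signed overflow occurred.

493; overflow

-460 → 1000110100
71 → 0001000111
Subtract via negate-and-add: invert 0001000111 + 1 = 1110111001 (i.e. -71).
  1000110100
+ 1110111001
= 0111101101  (discard carry-out 1)
Result 0111101101: MSB = 0 → value 493.
Both addends (after negating the subtrahend) are negative but the stored result is non-negative: signed overflow. The true value -460 − 71 = -531 lies outside [-512, 511].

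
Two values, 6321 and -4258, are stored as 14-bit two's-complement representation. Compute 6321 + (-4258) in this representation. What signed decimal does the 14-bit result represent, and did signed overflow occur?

2063; no overflow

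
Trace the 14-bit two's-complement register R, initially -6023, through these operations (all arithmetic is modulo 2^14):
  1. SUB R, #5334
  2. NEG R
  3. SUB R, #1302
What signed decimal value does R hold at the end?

-6329

Start: R = -6023 = 10100001111001.
R = -6023 − 5334 = -11357; wraps to 5027 = 01001110100011
R = −(5027) = -5027 = 10110001011101
R = -5027 − 1302 = -6329 = 10011101000111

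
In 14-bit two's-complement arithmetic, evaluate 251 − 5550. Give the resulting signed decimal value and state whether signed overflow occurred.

251 → 00000011111011
5550 → 01010110101110
Subtract via negate-and-add: invert 01010110101110 + 1 = 10101001010010 (i.e. -5550).
  00000011111011
+ 10101001010010
= 10101101001101
Result 10101101001101: MSB = 1 → 11085 − 16384 = -5299.
Addends (after negating the subtrahend) have opposite signs, so signed overflow cannot occur.

-5299; no overflow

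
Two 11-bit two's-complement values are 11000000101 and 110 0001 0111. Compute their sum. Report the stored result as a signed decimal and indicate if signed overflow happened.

-996; no overflow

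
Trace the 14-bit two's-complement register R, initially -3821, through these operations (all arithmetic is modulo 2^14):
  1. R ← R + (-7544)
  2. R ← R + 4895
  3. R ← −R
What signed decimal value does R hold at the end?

6470

Start: R = -3821 = 11000100010011.
R = -3821 + (-7544) = -11365; wraps to 5019 = 01001110011011
R = 5019 + 4895 = 9914; wraps to -6470 = 10011010111010
R = −(-6470) = 6470 = 01100101000110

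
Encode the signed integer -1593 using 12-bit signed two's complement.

|-1593| = 1593 = 011000111001 in 12 bits.
Invert the bits: 100111000110. Add 1: 100111000111.

100111000111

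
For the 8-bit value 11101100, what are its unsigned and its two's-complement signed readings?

Unsigned: 11101100 = 236.
Signed: MSB=1 → 236 − 256 = -20.

unsigned = 236, signed = -20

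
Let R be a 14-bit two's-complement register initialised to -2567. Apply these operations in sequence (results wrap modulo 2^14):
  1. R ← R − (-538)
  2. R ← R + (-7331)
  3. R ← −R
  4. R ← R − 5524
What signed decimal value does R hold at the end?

Start: R = -2567 = 11010111111001.
R = -2567 − (-538) = -2029 = 11100000010011
R = -2029 + (-7331) = -9360; wraps to 7024 = 01101101110000
R = −(7024) = -7024 = 10010010010000
R = -7024 − 5524 = -12548; wraps to 3836 = 00111011111100

3836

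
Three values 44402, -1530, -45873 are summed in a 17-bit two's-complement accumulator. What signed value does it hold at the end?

-3001

44402 + (-1530) = 42872 (01010011101111000)
42872 + (-45873) = -3001 (11111010001000111)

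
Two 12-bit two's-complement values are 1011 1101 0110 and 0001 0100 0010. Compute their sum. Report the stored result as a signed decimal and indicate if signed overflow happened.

1011 1101 0110 → 101111010110 = -1066 (signed)
0001 0100 0010 → 000101000010 = 322 (signed)
  101111010110
+ 000101000010
= 110100011000
Result 110100011000: MSB = 1 → 3352 − 4096 = -744.
Addends have opposite signs, so signed overflow cannot occur.

-744; no overflow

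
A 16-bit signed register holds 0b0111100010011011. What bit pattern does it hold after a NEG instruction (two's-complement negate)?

1000011101100101

Invert: 1000011101100100. Add 1: 1000011101100101.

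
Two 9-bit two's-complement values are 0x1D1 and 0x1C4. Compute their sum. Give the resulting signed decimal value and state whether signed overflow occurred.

-107; no overflow

0x1D1 = 111010001 = -47 (signed)
0x1C4 = 111000100 = -60 (signed)
  111010001
+ 111000100
= 110010101  (discard carry-out 1)
Result 110010101: MSB = 1 → 405 − 512 = -107.
Both addends are negative and so is the stored result: no signed overflow.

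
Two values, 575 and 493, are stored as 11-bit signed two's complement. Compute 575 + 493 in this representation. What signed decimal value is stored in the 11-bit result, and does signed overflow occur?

575 → 01000111111
493 → 00111101101
  01000111111
+ 00111101101
= 10000101100
Result 10000101100: MSB = 1 → 1068 − 2048 = -980.
Both addends are non-negative but the stored result is negative: signed overflow. The true value 575 + 493 = 1068 lies outside [-1024, 1023].

-980; overflow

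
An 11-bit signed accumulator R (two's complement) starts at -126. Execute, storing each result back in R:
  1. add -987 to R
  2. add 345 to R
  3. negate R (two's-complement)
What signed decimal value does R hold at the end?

Start: R = -126 = 11110000010.
R = -126 + (-987) = -1113; wraps to 935 = 01110100111
R = 935 + 345 = 1280; wraps to -768 = 10100000000
R = −(-768) = 768 = 01100000000

768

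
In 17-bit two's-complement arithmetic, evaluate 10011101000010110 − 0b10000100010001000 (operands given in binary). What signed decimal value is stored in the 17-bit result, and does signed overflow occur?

12686; no overflow

10011101000010110 = -50666 (signed)
0b10000100010001000 → 10000100010001000 = -63352 (signed)
Subtract via negate-and-add: invert 10000100010001000 + 1 = 01111011101111000 (i.e. 63352).
  10011101000010110
+ 01111011101111000
= 00011000110001110  (discard carry-out 1)
Result 00011000110001110: MSB = 0 → value 12686.
Addends (after negating the subtrahend) have opposite signs, so signed overflow cannot occur.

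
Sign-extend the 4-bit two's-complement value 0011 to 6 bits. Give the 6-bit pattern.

000011

MSB of 0011 is 0; replicate it into the new high bits.
00|0011 → 000011 (still 3).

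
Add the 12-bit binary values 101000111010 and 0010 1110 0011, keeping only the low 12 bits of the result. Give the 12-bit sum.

110100011101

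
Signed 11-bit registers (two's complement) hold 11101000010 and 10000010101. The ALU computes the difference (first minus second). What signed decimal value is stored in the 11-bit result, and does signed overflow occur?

11101000010 = -190 (signed)
10000010101 = -1003 (signed)
Subtract via negate-and-add: invert 10000010101 + 1 = 01111101011 (i.e. 1003).
  11101000010
+ 01111101011
= 01100101101  (discard carry-out 1)
Result 01100101101: MSB = 0 → value 813.
Addends (after negating the subtrahend) have opposite signs, so signed overflow cannot occur.

813; no overflow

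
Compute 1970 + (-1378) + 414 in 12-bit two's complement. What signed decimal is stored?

1006

1970 + (-1378) = 592 (001001010000)
592 + 414 = 1006 (001111101110)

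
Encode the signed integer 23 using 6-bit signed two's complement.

010111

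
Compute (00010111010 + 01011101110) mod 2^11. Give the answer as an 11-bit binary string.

  00010111010
+ 01011101110
= 01110101000

01110101000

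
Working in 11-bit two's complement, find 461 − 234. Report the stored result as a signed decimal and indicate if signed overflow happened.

461 → 00111001101
234 → 00011101010
Subtract via negate-and-add: invert 00011101010 + 1 = 11100010110 (i.e. -234).
  00111001101
+ 11100010110
= 00011100011  (discard carry-out 1)
Result 00011100011: MSB = 0 → value 227.
Addends (after negating the subtrahend) have opposite signs, so signed overflow cannot occur.

227; no overflow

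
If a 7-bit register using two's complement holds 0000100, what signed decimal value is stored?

MSB is 0, so the value is non-negative: 0000100 = 4.

4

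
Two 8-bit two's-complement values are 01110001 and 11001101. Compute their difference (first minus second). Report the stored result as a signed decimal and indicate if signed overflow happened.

-92; overflow

01110001 = 113 (signed)
11001101 = -51 (signed)
Subtract via negate-and-add: invert 11001101 + 1 = 00110011 (i.e. 51).
  01110001
+ 00110011
= 10100100
Result 10100100: MSB = 1 → 164 − 256 = -92.
Both addends (after negating the subtrahend) are non-negative but the stored result is negative: signed overflow. The true value 113 − (-51) = 164 lies outside [-128, 127].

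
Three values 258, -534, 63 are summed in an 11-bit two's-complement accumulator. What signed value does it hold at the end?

-213

258 + (-534) = -276 (11011101100)
-276 + 63 = -213 (11100101011)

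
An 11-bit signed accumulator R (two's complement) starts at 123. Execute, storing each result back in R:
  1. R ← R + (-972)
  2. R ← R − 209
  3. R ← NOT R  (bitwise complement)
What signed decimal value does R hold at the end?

Start: R = 123 = 00001111011.
R = 123 + (-972) = -849 = 10010101111
R = -849 − 209 = -1058; wraps to 990 = 01111011110
R = NOT 01111011110 = 10000100001 = -991

-991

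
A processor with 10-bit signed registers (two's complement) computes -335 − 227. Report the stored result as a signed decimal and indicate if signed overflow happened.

-335 → 1010110001
227 → 0011100011
Subtract via negate-and-add: invert 0011100011 + 1 = 1100011101 (i.e. -227).
  1010110001
+ 1100011101
= 0111001110  (discard carry-out 1)
Result 0111001110: MSB = 0 → value 462.
Both addends (after negating the subtrahend) are negative but the stored result is non-negative: signed overflow. The true value -335 − 227 = -562 lies outside [-512, 511].

462; overflow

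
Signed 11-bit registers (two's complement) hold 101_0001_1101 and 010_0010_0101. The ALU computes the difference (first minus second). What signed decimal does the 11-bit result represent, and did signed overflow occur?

760; overflow

101_0001_1101 → 10100011101 = -739 (signed)
010_0010_0101 → 01000100101 = 549 (signed)
Subtract via negate-and-add: invert 01000100101 + 1 = 10111011011 (i.e. -549).
  10100011101
+ 10111011011
= 01011111000  (discard carry-out 1)
Result 01011111000: MSB = 0 → value 760.
Both addends (after negating the subtrahend) are negative but the stored result is non-negative: signed overflow. The true value -739 − 549 = -1288 lies outside [-1024, 1023].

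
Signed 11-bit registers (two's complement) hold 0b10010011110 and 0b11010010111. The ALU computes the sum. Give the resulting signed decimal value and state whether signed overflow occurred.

0b10010011110 → 10010011110 = -866 (signed)
0b11010010111 → 11010010111 = -361 (signed)
  10010011110
+ 11010010111
= 01100110101  (discard carry-out 1)
Result 01100110101: MSB = 0 → value 821.
Both addends are negative but the stored result is non-negative: signed overflow. The true value -866 + (-361) = -1227 lies outside [-1024, 1023].

821; overflow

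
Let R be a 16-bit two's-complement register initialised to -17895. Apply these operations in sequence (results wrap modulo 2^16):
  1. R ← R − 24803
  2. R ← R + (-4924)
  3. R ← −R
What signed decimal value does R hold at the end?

Start: R = -17895 = 1011101000011001.
R = -17895 − 24803 = -42698; wraps to 22838 = 0101100100110110
R = 22838 + (-4924) = 17914 = 0100010111111010
R = −(17914) = -17914 = 1011101000000110

-17914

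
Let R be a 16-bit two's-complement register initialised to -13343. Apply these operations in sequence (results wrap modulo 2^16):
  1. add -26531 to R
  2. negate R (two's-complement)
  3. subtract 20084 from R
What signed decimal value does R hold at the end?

19790

Start: R = -13343 = 1100101111100001.
R = -13343 + (-26531) = -39874; wraps to 25662 = 0110010000111110
R = −(25662) = -25662 = 1001101111000010
R = -25662 − 20084 = -45746; wraps to 19790 = 0100110101001110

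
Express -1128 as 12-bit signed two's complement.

|-1128| = 1128 = 010001101000 in 12 bits.
Invert the bits: 101110010111. Add 1: 101110011000.
Check: 101110011000 reads as 2968 − 4096 = -1128.

101110011000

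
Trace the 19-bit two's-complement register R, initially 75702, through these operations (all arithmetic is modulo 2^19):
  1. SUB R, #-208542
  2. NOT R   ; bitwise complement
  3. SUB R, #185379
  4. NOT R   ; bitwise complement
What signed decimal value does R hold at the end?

Start: R = 75702 = 0010010011110110110.
R = 75702 − (-208542) = 284244; wraps to -240044 = 1000101011001010100
R = NOT 1000101011001010100 = 0111010100110101011 = 240043
R = 240043 − 185379 = 54664 = 0001101010110001000
R = NOT 0001101010110001000 = 1110010101001110111 = -54665

-54665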